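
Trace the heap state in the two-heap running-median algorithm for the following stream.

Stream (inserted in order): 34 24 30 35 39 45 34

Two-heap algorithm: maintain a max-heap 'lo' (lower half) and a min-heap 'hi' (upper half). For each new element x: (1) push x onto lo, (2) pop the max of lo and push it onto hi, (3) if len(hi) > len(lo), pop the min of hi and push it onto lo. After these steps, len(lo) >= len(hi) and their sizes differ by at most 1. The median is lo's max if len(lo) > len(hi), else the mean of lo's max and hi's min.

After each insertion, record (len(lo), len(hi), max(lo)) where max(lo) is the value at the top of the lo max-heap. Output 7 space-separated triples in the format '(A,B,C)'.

Step 1: insert 34 -> lo=[34] hi=[] -> (len(lo)=1, len(hi)=0, max(lo)=34)
Step 2: insert 24 -> lo=[24] hi=[34] -> (len(lo)=1, len(hi)=1, max(lo)=24)
Step 3: insert 30 -> lo=[24, 30] hi=[34] -> (len(lo)=2, len(hi)=1, max(lo)=30)
Step 4: insert 35 -> lo=[24, 30] hi=[34, 35] -> (len(lo)=2, len(hi)=2, max(lo)=30)
Step 5: insert 39 -> lo=[24, 30, 34] hi=[35, 39] -> (len(lo)=3, len(hi)=2, max(lo)=34)
Step 6: insert 45 -> lo=[24, 30, 34] hi=[35, 39, 45] -> (len(lo)=3, len(hi)=3, max(lo)=34)
Step 7: insert 34 -> lo=[24, 30, 34, 34] hi=[35, 39, 45] -> (len(lo)=4, len(hi)=3, max(lo)=34)

Answer: (1,0,34) (1,1,24) (2,1,30) (2,2,30) (3,2,34) (3,3,34) (4,3,34)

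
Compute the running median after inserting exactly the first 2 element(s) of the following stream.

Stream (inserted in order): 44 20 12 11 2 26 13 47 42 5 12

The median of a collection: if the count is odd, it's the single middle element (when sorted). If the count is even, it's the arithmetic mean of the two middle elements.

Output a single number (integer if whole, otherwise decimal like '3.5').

Answer: 32

Derivation:
Step 1: insert 44 -> lo=[44] (size 1, max 44) hi=[] (size 0) -> median=44
Step 2: insert 20 -> lo=[20] (size 1, max 20) hi=[44] (size 1, min 44) -> median=32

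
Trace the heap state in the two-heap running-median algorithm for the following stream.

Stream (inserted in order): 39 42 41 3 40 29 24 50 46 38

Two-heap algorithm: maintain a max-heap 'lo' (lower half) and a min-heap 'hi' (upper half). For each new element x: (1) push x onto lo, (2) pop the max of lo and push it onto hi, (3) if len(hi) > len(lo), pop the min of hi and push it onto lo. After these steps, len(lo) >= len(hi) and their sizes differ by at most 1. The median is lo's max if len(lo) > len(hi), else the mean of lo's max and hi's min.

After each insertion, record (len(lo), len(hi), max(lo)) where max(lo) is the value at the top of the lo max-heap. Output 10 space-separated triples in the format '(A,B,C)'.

Answer: (1,0,39) (1,1,39) (2,1,41) (2,2,39) (3,2,40) (3,3,39) (4,3,39) (4,4,39) (5,4,40) (5,5,39)

Derivation:
Step 1: insert 39 -> lo=[39] hi=[] -> (len(lo)=1, len(hi)=0, max(lo)=39)
Step 2: insert 42 -> lo=[39] hi=[42] -> (len(lo)=1, len(hi)=1, max(lo)=39)
Step 3: insert 41 -> lo=[39, 41] hi=[42] -> (len(lo)=2, len(hi)=1, max(lo)=41)
Step 4: insert 3 -> lo=[3, 39] hi=[41, 42] -> (len(lo)=2, len(hi)=2, max(lo)=39)
Step 5: insert 40 -> lo=[3, 39, 40] hi=[41, 42] -> (len(lo)=3, len(hi)=2, max(lo)=40)
Step 6: insert 29 -> lo=[3, 29, 39] hi=[40, 41, 42] -> (len(lo)=3, len(hi)=3, max(lo)=39)
Step 7: insert 24 -> lo=[3, 24, 29, 39] hi=[40, 41, 42] -> (len(lo)=4, len(hi)=3, max(lo)=39)
Step 8: insert 50 -> lo=[3, 24, 29, 39] hi=[40, 41, 42, 50] -> (len(lo)=4, len(hi)=4, max(lo)=39)
Step 9: insert 46 -> lo=[3, 24, 29, 39, 40] hi=[41, 42, 46, 50] -> (len(lo)=5, len(hi)=4, max(lo)=40)
Step 10: insert 38 -> lo=[3, 24, 29, 38, 39] hi=[40, 41, 42, 46, 50] -> (len(lo)=5, len(hi)=5, max(lo)=39)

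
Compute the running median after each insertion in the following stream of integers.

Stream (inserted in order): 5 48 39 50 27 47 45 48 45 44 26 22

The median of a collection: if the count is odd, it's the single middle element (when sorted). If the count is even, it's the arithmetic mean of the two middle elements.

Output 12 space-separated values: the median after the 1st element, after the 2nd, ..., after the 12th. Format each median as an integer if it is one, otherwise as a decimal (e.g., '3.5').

Answer: 5 26.5 39 43.5 39 43 45 46 45 45 45 44.5

Derivation:
Step 1: insert 5 -> lo=[5] (size 1, max 5) hi=[] (size 0) -> median=5
Step 2: insert 48 -> lo=[5] (size 1, max 5) hi=[48] (size 1, min 48) -> median=26.5
Step 3: insert 39 -> lo=[5, 39] (size 2, max 39) hi=[48] (size 1, min 48) -> median=39
Step 4: insert 50 -> lo=[5, 39] (size 2, max 39) hi=[48, 50] (size 2, min 48) -> median=43.5
Step 5: insert 27 -> lo=[5, 27, 39] (size 3, max 39) hi=[48, 50] (size 2, min 48) -> median=39
Step 6: insert 47 -> lo=[5, 27, 39] (size 3, max 39) hi=[47, 48, 50] (size 3, min 47) -> median=43
Step 7: insert 45 -> lo=[5, 27, 39, 45] (size 4, max 45) hi=[47, 48, 50] (size 3, min 47) -> median=45
Step 8: insert 48 -> lo=[5, 27, 39, 45] (size 4, max 45) hi=[47, 48, 48, 50] (size 4, min 47) -> median=46
Step 9: insert 45 -> lo=[5, 27, 39, 45, 45] (size 5, max 45) hi=[47, 48, 48, 50] (size 4, min 47) -> median=45
Step 10: insert 44 -> lo=[5, 27, 39, 44, 45] (size 5, max 45) hi=[45, 47, 48, 48, 50] (size 5, min 45) -> median=45
Step 11: insert 26 -> lo=[5, 26, 27, 39, 44, 45] (size 6, max 45) hi=[45, 47, 48, 48, 50] (size 5, min 45) -> median=45
Step 12: insert 22 -> lo=[5, 22, 26, 27, 39, 44] (size 6, max 44) hi=[45, 45, 47, 48, 48, 50] (size 6, min 45) -> median=44.5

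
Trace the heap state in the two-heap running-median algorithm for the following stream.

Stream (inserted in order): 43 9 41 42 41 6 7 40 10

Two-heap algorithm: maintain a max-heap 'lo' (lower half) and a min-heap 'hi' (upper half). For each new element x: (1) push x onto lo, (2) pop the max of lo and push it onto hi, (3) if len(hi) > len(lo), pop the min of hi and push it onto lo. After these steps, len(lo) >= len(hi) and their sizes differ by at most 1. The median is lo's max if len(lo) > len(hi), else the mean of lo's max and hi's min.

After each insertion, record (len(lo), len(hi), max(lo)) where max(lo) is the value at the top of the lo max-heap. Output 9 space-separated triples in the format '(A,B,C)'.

Step 1: insert 43 -> lo=[43] hi=[] -> (len(lo)=1, len(hi)=0, max(lo)=43)
Step 2: insert 9 -> lo=[9] hi=[43] -> (len(lo)=1, len(hi)=1, max(lo)=9)
Step 3: insert 41 -> lo=[9, 41] hi=[43] -> (len(lo)=2, len(hi)=1, max(lo)=41)
Step 4: insert 42 -> lo=[9, 41] hi=[42, 43] -> (len(lo)=2, len(hi)=2, max(lo)=41)
Step 5: insert 41 -> lo=[9, 41, 41] hi=[42, 43] -> (len(lo)=3, len(hi)=2, max(lo)=41)
Step 6: insert 6 -> lo=[6, 9, 41] hi=[41, 42, 43] -> (len(lo)=3, len(hi)=3, max(lo)=41)
Step 7: insert 7 -> lo=[6, 7, 9, 41] hi=[41, 42, 43] -> (len(lo)=4, len(hi)=3, max(lo)=41)
Step 8: insert 40 -> lo=[6, 7, 9, 40] hi=[41, 41, 42, 43] -> (len(lo)=4, len(hi)=4, max(lo)=40)
Step 9: insert 10 -> lo=[6, 7, 9, 10, 40] hi=[41, 41, 42, 43] -> (len(lo)=5, len(hi)=4, max(lo)=40)

Answer: (1,0,43) (1,1,9) (2,1,41) (2,2,41) (3,2,41) (3,3,41) (4,3,41) (4,4,40) (5,4,40)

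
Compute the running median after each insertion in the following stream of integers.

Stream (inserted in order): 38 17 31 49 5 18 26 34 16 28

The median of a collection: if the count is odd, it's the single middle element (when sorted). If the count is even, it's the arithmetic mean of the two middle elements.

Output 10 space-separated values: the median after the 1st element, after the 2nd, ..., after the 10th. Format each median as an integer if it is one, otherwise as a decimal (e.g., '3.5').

Answer: 38 27.5 31 34.5 31 24.5 26 28.5 26 27

Derivation:
Step 1: insert 38 -> lo=[38] (size 1, max 38) hi=[] (size 0) -> median=38
Step 2: insert 17 -> lo=[17] (size 1, max 17) hi=[38] (size 1, min 38) -> median=27.5
Step 3: insert 31 -> lo=[17, 31] (size 2, max 31) hi=[38] (size 1, min 38) -> median=31
Step 4: insert 49 -> lo=[17, 31] (size 2, max 31) hi=[38, 49] (size 2, min 38) -> median=34.5
Step 5: insert 5 -> lo=[5, 17, 31] (size 3, max 31) hi=[38, 49] (size 2, min 38) -> median=31
Step 6: insert 18 -> lo=[5, 17, 18] (size 3, max 18) hi=[31, 38, 49] (size 3, min 31) -> median=24.5
Step 7: insert 26 -> lo=[5, 17, 18, 26] (size 4, max 26) hi=[31, 38, 49] (size 3, min 31) -> median=26
Step 8: insert 34 -> lo=[5, 17, 18, 26] (size 4, max 26) hi=[31, 34, 38, 49] (size 4, min 31) -> median=28.5
Step 9: insert 16 -> lo=[5, 16, 17, 18, 26] (size 5, max 26) hi=[31, 34, 38, 49] (size 4, min 31) -> median=26
Step 10: insert 28 -> lo=[5, 16, 17, 18, 26] (size 5, max 26) hi=[28, 31, 34, 38, 49] (size 5, min 28) -> median=27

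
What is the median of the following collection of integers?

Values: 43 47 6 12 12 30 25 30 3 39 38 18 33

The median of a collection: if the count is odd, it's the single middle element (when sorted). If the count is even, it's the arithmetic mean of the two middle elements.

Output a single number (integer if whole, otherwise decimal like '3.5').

Answer: 30

Derivation:
Step 1: insert 43 -> lo=[43] (size 1, max 43) hi=[] (size 0) -> median=43
Step 2: insert 47 -> lo=[43] (size 1, max 43) hi=[47] (size 1, min 47) -> median=45
Step 3: insert 6 -> lo=[6, 43] (size 2, max 43) hi=[47] (size 1, min 47) -> median=43
Step 4: insert 12 -> lo=[6, 12] (size 2, max 12) hi=[43, 47] (size 2, min 43) -> median=27.5
Step 5: insert 12 -> lo=[6, 12, 12] (size 3, max 12) hi=[43, 47] (size 2, min 43) -> median=12
Step 6: insert 30 -> lo=[6, 12, 12] (size 3, max 12) hi=[30, 43, 47] (size 3, min 30) -> median=21
Step 7: insert 25 -> lo=[6, 12, 12, 25] (size 4, max 25) hi=[30, 43, 47] (size 3, min 30) -> median=25
Step 8: insert 30 -> lo=[6, 12, 12, 25] (size 4, max 25) hi=[30, 30, 43, 47] (size 4, min 30) -> median=27.5
Step 9: insert 3 -> lo=[3, 6, 12, 12, 25] (size 5, max 25) hi=[30, 30, 43, 47] (size 4, min 30) -> median=25
Step 10: insert 39 -> lo=[3, 6, 12, 12, 25] (size 5, max 25) hi=[30, 30, 39, 43, 47] (size 5, min 30) -> median=27.5
Step 11: insert 38 -> lo=[3, 6, 12, 12, 25, 30] (size 6, max 30) hi=[30, 38, 39, 43, 47] (size 5, min 30) -> median=30
Step 12: insert 18 -> lo=[3, 6, 12, 12, 18, 25] (size 6, max 25) hi=[30, 30, 38, 39, 43, 47] (size 6, min 30) -> median=27.5
Step 13: insert 33 -> lo=[3, 6, 12, 12, 18, 25, 30] (size 7, max 30) hi=[30, 33, 38, 39, 43, 47] (size 6, min 30) -> median=30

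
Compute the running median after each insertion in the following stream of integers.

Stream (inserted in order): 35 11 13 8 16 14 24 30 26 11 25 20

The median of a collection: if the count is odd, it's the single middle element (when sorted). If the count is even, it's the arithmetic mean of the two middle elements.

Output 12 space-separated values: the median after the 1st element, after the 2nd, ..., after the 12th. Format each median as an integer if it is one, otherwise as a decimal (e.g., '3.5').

Answer: 35 23 13 12 13 13.5 14 15 16 15 16 18

Derivation:
Step 1: insert 35 -> lo=[35] (size 1, max 35) hi=[] (size 0) -> median=35
Step 2: insert 11 -> lo=[11] (size 1, max 11) hi=[35] (size 1, min 35) -> median=23
Step 3: insert 13 -> lo=[11, 13] (size 2, max 13) hi=[35] (size 1, min 35) -> median=13
Step 4: insert 8 -> lo=[8, 11] (size 2, max 11) hi=[13, 35] (size 2, min 13) -> median=12
Step 5: insert 16 -> lo=[8, 11, 13] (size 3, max 13) hi=[16, 35] (size 2, min 16) -> median=13
Step 6: insert 14 -> lo=[8, 11, 13] (size 3, max 13) hi=[14, 16, 35] (size 3, min 14) -> median=13.5
Step 7: insert 24 -> lo=[8, 11, 13, 14] (size 4, max 14) hi=[16, 24, 35] (size 3, min 16) -> median=14
Step 8: insert 30 -> lo=[8, 11, 13, 14] (size 4, max 14) hi=[16, 24, 30, 35] (size 4, min 16) -> median=15
Step 9: insert 26 -> lo=[8, 11, 13, 14, 16] (size 5, max 16) hi=[24, 26, 30, 35] (size 4, min 24) -> median=16
Step 10: insert 11 -> lo=[8, 11, 11, 13, 14] (size 5, max 14) hi=[16, 24, 26, 30, 35] (size 5, min 16) -> median=15
Step 11: insert 25 -> lo=[8, 11, 11, 13, 14, 16] (size 6, max 16) hi=[24, 25, 26, 30, 35] (size 5, min 24) -> median=16
Step 12: insert 20 -> lo=[8, 11, 11, 13, 14, 16] (size 6, max 16) hi=[20, 24, 25, 26, 30, 35] (size 6, min 20) -> median=18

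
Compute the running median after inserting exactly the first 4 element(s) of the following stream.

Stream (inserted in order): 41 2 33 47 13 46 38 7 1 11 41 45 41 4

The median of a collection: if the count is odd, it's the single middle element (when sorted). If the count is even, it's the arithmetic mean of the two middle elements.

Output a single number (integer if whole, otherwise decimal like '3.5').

Answer: 37

Derivation:
Step 1: insert 41 -> lo=[41] (size 1, max 41) hi=[] (size 0) -> median=41
Step 2: insert 2 -> lo=[2] (size 1, max 2) hi=[41] (size 1, min 41) -> median=21.5
Step 3: insert 33 -> lo=[2, 33] (size 2, max 33) hi=[41] (size 1, min 41) -> median=33
Step 4: insert 47 -> lo=[2, 33] (size 2, max 33) hi=[41, 47] (size 2, min 41) -> median=37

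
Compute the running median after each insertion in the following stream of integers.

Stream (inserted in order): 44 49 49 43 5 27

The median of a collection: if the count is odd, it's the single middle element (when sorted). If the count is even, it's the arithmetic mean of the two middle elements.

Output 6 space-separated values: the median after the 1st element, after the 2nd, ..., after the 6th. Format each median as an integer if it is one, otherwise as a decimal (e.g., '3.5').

Answer: 44 46.5 49 46.5 44 43.5

Derivation:
Step 1: insert 44 -> lo=[44] (size 1, max 44) hi=[] (size 0) -> median=44
Step 2: insert 49 -> lo=[44] (size 1, max 44) hi=[49] (size 1, min 49) -> median=46.5
Step 3: insert 49 -> lo=[44, 49] (size 2, max 49) hi=[49] (size 1, min 49) -> median=49
Step 4: insert 43 -> lo=[43, 44] (size 2, max 44) hi=[49, 49] (size 2, min 49) -> median=46.5
Step 5: insert 5 -> lo=[5, 43, 44] (size 3, max 44) hi=[49, 49] (size 2, min 49) -> median=44
Step 6: insert 27 -> lo=[5, 27, 43] (size 3, max 43) hi=[44, 49, 49] (size 3, min 44) -> median=43.5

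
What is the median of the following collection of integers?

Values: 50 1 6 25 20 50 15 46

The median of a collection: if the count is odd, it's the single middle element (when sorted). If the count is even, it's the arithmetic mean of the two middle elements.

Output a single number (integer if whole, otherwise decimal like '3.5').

Step 1: insert 50 -> lo=[50] (size 1, max 50) hi=[] (size 0) -> median=50
Step 2: insert 1 -> lo=[1] (size 1, max 1) hi=[50] (size 1, min 50) -> median=25.5
Step 3: insert 6 -> lo=[1, 6] (size 2, max 6) hi=[50] (size 1, min 50) -> median=6
Step 4: insert 25 -> lo=[1, 6] (size 2, max 6) hi=[25, 50] (size 2, min 25) -> median=15.5
Step 5: insert 20 -> lo=[1, 6, 20] (size 3, max 20) hi=[25, 50] (size 2, min 25) -> median=20
Step 6: insert 50 -> lo=[1, 6, 20] (size 3, max 20) hi=[25, 50, 50] (size 3, min 25) -> median=22.5
Step 7: insert 15 -> lo=[1, 6, 15, 20] (size 4, max 20) hi=[25, 50, 50] (size 3, min 25) -> median=20
Step 8: insert 46 -> lo=[1, 6, 15, 20] (size 4, max 20) hi=[25, 46, 50, 50] (size 4, min 25) -> median=22.5

Answer: 22.5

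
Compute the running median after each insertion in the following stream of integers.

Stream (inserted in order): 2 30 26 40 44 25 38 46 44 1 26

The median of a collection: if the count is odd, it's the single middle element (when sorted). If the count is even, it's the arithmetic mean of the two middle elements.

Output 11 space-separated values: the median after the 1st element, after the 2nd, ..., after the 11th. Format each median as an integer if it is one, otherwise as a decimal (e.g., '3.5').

Answer: 2 16 26 28 30 28 30 34 38 34 30

Derivation:
Step 1: insert 2 -> lo=[2] (size 1, max 2) hi=[] (size 0) -> median=2
Step 2: insert 30 -> lo=[2] (size 1, max 2) hi=[30] (size 1, min 30) -> median=16
Step 3: insert 26 -> lo=[2, 26] (size 2, max 26) hi=[30] (size 1, min 30) -> median=26
Step 4: insert 40 -> lo=[2, 26] (size 2, max 26) hi=[30, 40] (size 2, min 30) -> median=28
Step 5: insert 44 -> lo=[2, 26, 30] (size 3, max 30) hi=[40, 44] (size 2, min 40) -> median=30
Step 6: insert 25 -> lo=[2, 25, 26] (size 3, max 26) hi=[30, 40, 44] (size 3, min 30) -> median=28
Step 7: insert 38 -> lo=[2, 25, 26, 30] (size 4, max 30) hi=[38, 40, 44] (size 3, min 38) -> median=30
Step 8: insert 46 -> lo=[2, 25, 26, 30] (size 4, max 30) hi=[38, 40, 44, 46] (size 4, min 38) -> median=34
Step 9: insert 44 -> lo=[2, 25, 26, 30, 38] (size 5, max 38) hi=[40, 44, 44, 46] (size 4, min 40) -> median=38
Step 10: insert 1 -> lo=[1, 2, 25, 26, 30] (size 5, max 30) hi=[38, 40, 44, 44, 46] (size 5, min 38) -> median=34
Step 11: insert 26 -> lo=[1, 2, 25, 26, 26, 30] (size 6, max 30) hi=[38, 40, 44, 44, 46] (size 5, min 38) -> median=30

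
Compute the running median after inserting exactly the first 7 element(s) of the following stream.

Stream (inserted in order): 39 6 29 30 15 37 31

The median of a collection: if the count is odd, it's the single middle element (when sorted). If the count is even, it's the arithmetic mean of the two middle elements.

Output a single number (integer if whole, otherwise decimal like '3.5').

Step 1: insert 39 -> lo=[39] (size 1, max 39) hi=[] (size 0) -> median=39
Step 2: insert 6 -> lo=[6] (size 1, max 6) hi=[39] (size 1, min 39) -> median=22.5
Step 3: insert 29 -> lo=[6, 29] (size 2, max 29) hi=[39] (size 1, min 39) -> median=29
Step 4: insert 30 -> lo=[6, 29] (size 2, max 29) hi=[30, 39] (size 2, min 30) -> median=29.5
Step 5: insert 15 -> lo=[6, 15, 29] (size 3, max 29) hi=[30, 39] (size 2, min 30) -> median=29
Step 6: insert 37 -> lo=[6, 15, 29] (size 3, max 29) hi=[30, 37, 39] (size 3, min 30) -> median=29.5
Step 7: insert 31 -> lo=[6, 15, 29, 30] (size 4, max 30) hi=[31, 37, 39] (size 3, min 31) -> median=30

Answer: 30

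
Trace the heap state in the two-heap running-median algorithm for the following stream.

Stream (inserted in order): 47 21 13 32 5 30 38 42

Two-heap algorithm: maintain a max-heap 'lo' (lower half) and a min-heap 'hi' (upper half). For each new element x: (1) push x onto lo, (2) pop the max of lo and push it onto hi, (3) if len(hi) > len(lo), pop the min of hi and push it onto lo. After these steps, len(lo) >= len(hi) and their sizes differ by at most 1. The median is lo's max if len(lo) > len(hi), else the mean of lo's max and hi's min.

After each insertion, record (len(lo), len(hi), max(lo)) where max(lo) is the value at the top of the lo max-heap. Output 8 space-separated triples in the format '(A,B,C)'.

Step 1: insert 47 -> lo=[47] hi=[] -> (len(lo)=1, len(hi)=0, max(lo)=47)
Step 2: insert 21 -> lo=[21] hi=[47] -> (len(lo)=1, len(hi)=1, max(lo)=21)
Step 3: insert 13 -> lo=[13, 21] hi=[47] -> (len(lo)=2, len(hi)=1, max(lo)=21)
Step 4: insert 32 -> lo=[13, 21] hi=[32, 47] -> (len(lo)=2, len(hi)=2, max(lo)=21)
Step 5: insert 5 -> lo=[5, 13, 21] hi=[32, 47] -> (len(lo)=3, len(hi)=2, max(lo)=21)
Step 6: insert 30 -> lo=[5, 13, 21] hi=[30, 32, 47] -> (len(lo)=3, len(hi)=3, max(lo)=21)
Step 7: insert 38 -> lo=[5, 13, 21, 30] hi=[32, 38, 47] -> (len(lo)=4, len(hi)=3, max(lo)=30)
Step 8: insert 42 -> lo=[5, 13, 21, 30] hi=[32, 38, 42, 47] -> (len(lo)=4, len(hi)=4, max(lo)=30)

Answer: (1,0,47) (1,1,21) (2,1,21) (2,2,21) (3,2,21) (3,3,21) (4,3,30) (4,4,30)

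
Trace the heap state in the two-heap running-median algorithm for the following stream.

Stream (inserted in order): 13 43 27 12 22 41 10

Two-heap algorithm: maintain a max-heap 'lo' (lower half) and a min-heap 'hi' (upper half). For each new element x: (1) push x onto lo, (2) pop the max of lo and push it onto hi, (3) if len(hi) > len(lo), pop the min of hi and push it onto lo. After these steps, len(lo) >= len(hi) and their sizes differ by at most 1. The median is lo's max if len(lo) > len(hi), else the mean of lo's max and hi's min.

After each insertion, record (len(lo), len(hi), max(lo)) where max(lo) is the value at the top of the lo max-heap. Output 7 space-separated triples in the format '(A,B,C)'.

Answer: (1,0,13) (1,1,13) (2,1,27) (2,2,13) (3,2,22) (3,3,22) (4,3,22)

Derivation:
Step 1: insert 13 -> lo=[13] hi=[] -> (len(lo)=1, len(hi)=0, max(lo)=13)
Step 2: insert 43 -> lo=[13] hi=[43] -> (len(lo)=1, len(hi)=1, max(lo)=13)
Step 3: insert 27 -> lo=[13, 27] hi=[43] -> (len(lo)=2, len(hi)=1, max(lo)=27)
Step 4: insert 12 -> lo=[12, 13] hi=[27, 43] -> (len(lo)=2, len(hi)=2, max(lo)=13)
Step 5: insert 22 -> lo=[12, 13, 22] hi=[27, 43] -> (len(lo)=3, len(hi)=2, max(lo)=22)
Step 6: insert 41 -> lo=[12, 13, 22] hi=[27, 41, 43] -> (len(lo)=3, len(hi)=3, max(lo)=22)
Step 7: insert 10 -> lo=[10, 12, 13, 22] hi=[27, 41, 43] -> (len(lo)=4, len(hi)=3, max(lo)=22)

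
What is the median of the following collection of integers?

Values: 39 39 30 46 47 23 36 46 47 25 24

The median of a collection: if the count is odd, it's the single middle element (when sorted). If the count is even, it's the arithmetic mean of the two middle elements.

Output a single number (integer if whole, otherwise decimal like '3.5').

Step 1: insert 39 -> lo=[39] (size 1, max 39) hi=[] (size 0) -> median=39
Step 2: insert 39 -> lo=[39] (size 1, max 39) hi=[39] (size 1, min 39) -> median=39
Step 3: insert 30 -> lo=[30, 39] (size 2, max 39) hi=[39] (size 1, min 39) -> median=39
Step 4: insert 46 -> lo=[30, 39] (size 2, max 39) hi=[39, 46] (size 2, min 39) -> median=39
Step 5: insert 47 -> lo=[30, 39, 39] (size 3, max 39) hi=[46, 47] (size 2, min 46) -> median=39
Step 6: insert 23 -> lo=[23, 30, 39] (size 3, max 39) hi=[39, 46, 47] (size 3, min 39) -> median=39
Step 7: insert 36 -> lo=[23, 30, 36, 39] (size 4, max 39) hi=[39, 46, 47] (size 3, min 39) -> median=39
Step 8: insert 46 -> lo=[23, 30, 36, 39] (size 4, max 39) hi=[39, 46, 46, 47] (size 4, min 39) -> median=39
Step 9: insert 47 -> lo=[23, 30, 36, 39, 39] (size 5, max 39) hi=[46, 46, 47, 47] (size 4, min 46) -> median=39
Step 10: insert 25 -> lo=[23, 25, 30, 36, 39] (size 5, max 39) hi=[39, 46, 46, 47, 47] (size 5, min 39) -> median=39
Step 11: insert 24 -> lo=[23, 24, 25, 30, 36, 39] (size 6, max 39) hi=[39, 46, 46, 47, 47] (size 5, min 39) -> median=39

Answer: 39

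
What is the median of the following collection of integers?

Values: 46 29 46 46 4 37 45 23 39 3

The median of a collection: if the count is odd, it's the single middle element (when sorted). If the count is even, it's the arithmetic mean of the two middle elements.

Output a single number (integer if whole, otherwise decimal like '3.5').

Answer: 38

Derivation:
Step 1: insert 46 -> lo=[46] (size 1, max 46) hi=[] (size 0) -> median=46
Step 2: insert 29 -> lo=[29] (size 1, max 29) hi=[46] (size 1, min 46) -> median=37.5
Step 3: insert 46 -> lo=[29, 46] (size 2, max 46) hi=[46] (size 1, min 46) -> median=46
Step 4: insert 46 -> lo=[29, 46] (size 2, max 46) hi=[46, 46] (size 2, min 46) -> median=46
Step 5: insert 4 -> lo=[4, 29, 46] (size 3, max 46) hi=[46, 46] (size 2, min 46) -> median=46
Step 6: insert 37 -> lo=[4, 29, 37] (size 3, max 37) hi=[46, 46, 46] (size 3, min 46) -> median=41.5
Step 7: insert 45 -> lo=[4, 29, 37, 45] (size 4, max 45) hi=[46, 46, 46] (size 3, min 46) -> median=45
Step 8: insert 23 -> lo=[4, 23, 29, 37] (size 4, max 37) hi=[45, 46, 46, 46] (size 4, min 45) -> median=41
Step 9: insert 39 -> lo=[4, 23, 29, 37, 39] (size 5, max 39) hi=[45, 46, 46, 46] (size 4, min 45) -> median=39
Step 10: insert 3 -> lo=[3, 4, 23, 29, 37] (size 5, max 37) hi=[39, 45, 46, 46, 46] (size 5, min 39) -> median=38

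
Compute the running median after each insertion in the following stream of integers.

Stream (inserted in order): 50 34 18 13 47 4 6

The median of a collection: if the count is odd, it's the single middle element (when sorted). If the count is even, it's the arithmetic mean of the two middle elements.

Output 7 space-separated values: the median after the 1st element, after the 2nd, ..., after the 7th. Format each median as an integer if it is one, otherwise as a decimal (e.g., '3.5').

Answer: 50 42 34 26 34 26 18

Derivation:
Step 1: insert 50 -> lo=[50] (size 1, max 50) hi=[] (size 0) -> median=50
Step 2: insert 34 -> lo=[34] (size 1, max 34) hi=[50] (size 1, min 50) -> median=42
Step 3: insert 18 -> lo=[18, 34] (size 2, max 34) hi=[50] (size 1, min 50) -> median=34
Step 4: insert 13 -> lo=[13, 18] (size 2, max 18) hi=[34, 50] (size 2, min 34) -> median=26
Step 5: insert 47 -> lo=[13, 18, 34] (size 3, max 34) hi=[47, 50] (size 2, min 47) -> median=34
Step 6: insert 4 -> lo=[4, 13, 18] (size 3, max 18) hi=[34, 47, 50] (size 3, min 34) -> median=26
Step 7: insert 6 -> lo=[4, 6, 13, 18] (size 4, max 18) hi=[34, 47, 50] (size 3, min 34) -> median=18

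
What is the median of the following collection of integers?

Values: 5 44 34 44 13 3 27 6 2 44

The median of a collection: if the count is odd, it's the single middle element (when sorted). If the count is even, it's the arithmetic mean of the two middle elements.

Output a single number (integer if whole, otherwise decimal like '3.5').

Answer: 20

Derivation:
Step 1: insert 5 -> lo=[5] (size 1, max 5) hi=[] (size 0) -> median=5
Step 2: insert 44 -> lo=[5] (size 1, max 5) hi=[44] (size 1, min 44) -> median=24.5
Step 3: insert 34 -> lo=[5, 34] (size 2, max 34) hi=[44] (size 1, min 44) -> median=34
Step 4: insert 44 -> lo=[5, 34] (size 2, max 34) hi=[44, 44] (size 2, min 44) -> median=39
Step 5: insert 13 -> lo=[5, 13, 34] (size 3, max 34) hi=[44, 44] (size 2, min 44) -> median=34
Step 6: insert 3 -> lo=[3, 5, 13] (size 3, max 13) hi=[34, 44, 44] (size 3, min 34) -> median=23.5
Step 7: insert 27 -> lo=[3, 5, 13, 27] (size 4, max 27) hi=[34, 44, 44] (size 3, min 34) -> median=27
Step 8: insert 6 -> lo=[3, 5, 6, 13] (size 4, max 13) hi=[27, 34, 44, 44] (size 4, min 27) -> median=20
Step 9: insert 2 -> lo=[2, 3, 5, 6, 13] (size 5, max 13) hi=[27, 34, 44, 44] (size 4, min 27) -> median=13
Step 10: insert 44 -> lo=[2, 3, 5, 6, 13] (size 5, max 13) hi=[27, 34, 44, 44, 44] (size 5, min 27) -> median=20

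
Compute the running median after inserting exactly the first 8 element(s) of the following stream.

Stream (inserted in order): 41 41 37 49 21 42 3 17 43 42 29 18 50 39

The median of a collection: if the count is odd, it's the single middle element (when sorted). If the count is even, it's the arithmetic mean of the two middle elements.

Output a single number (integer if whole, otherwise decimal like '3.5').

Step 1: insert 41 -> lo=[41] (size 1, max 41) hi=[] (size 0) -> median=41
Step 2: insert 41 -> lo=[41] (size 1, max 41) hi=[41] (size 1, min 41) -> median=41
Step 3: insert 37 -> lo=[37, 41] (size 2, max 41) hi=[41] (size 1, min 41) -> median=41
Step 4: insert 49 -> lo=[37, 41] (size 2, max 41) hi=[41, 49] (size 2, min 41) -> median=41
Step 5: insert 21 -> lo=[21, 37, 41] (size 3, max 41) hi=[41, 49] (size 2, min 41) -> median=41
Step 6: insert 42 -> lo=[21, 37, 41] (size 3, max 41) hi=[41, 42, 49] (size 3, min 41) -> median=41
Step 7: insert 3 -> lo=[3, 21, 37, 41] (size 4, max 41) hi=[41, 42, 49] (size 3, min 41) -> median=41
Step 8: insert 17 -> lo=[3, 17, 21, 37] (size 4, max 37) hi=[41, 41, 42, 49] (size 4, min 41) -> median=39

Answer: 39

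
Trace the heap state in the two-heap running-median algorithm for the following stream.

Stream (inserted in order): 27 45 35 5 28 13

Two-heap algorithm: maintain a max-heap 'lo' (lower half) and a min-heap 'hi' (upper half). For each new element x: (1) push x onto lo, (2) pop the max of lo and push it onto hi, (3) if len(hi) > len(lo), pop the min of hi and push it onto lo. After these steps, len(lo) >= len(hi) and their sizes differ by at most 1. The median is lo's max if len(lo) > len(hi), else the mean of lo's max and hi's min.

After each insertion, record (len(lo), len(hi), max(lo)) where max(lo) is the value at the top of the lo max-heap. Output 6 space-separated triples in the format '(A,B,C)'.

Step 1: insert 27 -> lo=[27] hi=[] -> (len(lo)=1, len(hi)=0, max(lo)=27)
Step 2: insert 45 -> lo=[27] hi=[45] -> (len(lo)=1, len(hi)=1, max(lo)=27)
Step 3: insert 35 -> lo=[27, 35] hi=[45] -> (len(lo)=2, len(hi)=1, max(lo)=35)
Step 4: insert 5 -> lo=[5, 27] hi=[35, 45] -> (len(lo)=2, len(hi)=2, max(lo)=27)
Step 5: insert 28 -> lo=[5, 27, 28] hi=[35, 45] -> (len(lo)=3, len(hi)=2, max(lo)=28)
Step 6: insert 13 -> lo=[5, 13, 27] hi=[28, 35, 45] -> (len(lo)=3, len(hi)=3, max(lo)=27)

Answer: (1,0,27) (1,1,27) (2,1,35) (2,2,27) (3,2,28) (3,3,27)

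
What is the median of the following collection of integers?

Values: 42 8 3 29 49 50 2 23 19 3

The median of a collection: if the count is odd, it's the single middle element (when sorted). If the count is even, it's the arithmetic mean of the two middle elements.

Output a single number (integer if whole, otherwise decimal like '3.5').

Answer: 21

Derivation:
Step 1: insert 42 -> lo=[42] (size 1, max 42) hi=[] (size 0) -> median=42
Step 2: insert 8 -> lo=[8] (size 1, max 8) hi=[42] (size 1, min 42) -> median=25
Step 3: insert 3 -> lo=[3, 8] (size 2, max 8) hi=[42] (size 1, min 42) -> median=8
Step 4: insert 29 -> lo=[3, 8] (size 2, max 8) hi=[29, 42] (size 2, min 29) -> median=18.5
Step 5: insert 49 -> lo=[3, 8, 29] (size 3, max 29) hi=[42, 49] (size 2, min 42) -> median=29
Step 6: insert 50 -> lo=[3, 8, 29] (size 3, max 29) hi=[42, 49, 50] (size 3, min 42) -> median=35.5
Step 7: insert 2 -> lo=[2, 3, 8, 29] (size 4, max 29) hi=[42, 49, 50] (size 3, min 42) -> median=29
Step 8: insert 23 -> lo=[2, 3, 8, 23] (size 4, max 23) hi=[29, 42, 49, 50] (size 4, min 29) -> median=26
Step 9: insert 19 -> lo=[2, 3, 8, 19, 23] (size 5, max 23) hi=[29, 42, 49, 50] (size 4, min 29) -> median=23
Step 10: insert 3 -> lo=[2, 3, 3, 8, 19] (size 5, max 19) hi=[23, 29, 42, 49, 50] (size 5, min 23) -> median=21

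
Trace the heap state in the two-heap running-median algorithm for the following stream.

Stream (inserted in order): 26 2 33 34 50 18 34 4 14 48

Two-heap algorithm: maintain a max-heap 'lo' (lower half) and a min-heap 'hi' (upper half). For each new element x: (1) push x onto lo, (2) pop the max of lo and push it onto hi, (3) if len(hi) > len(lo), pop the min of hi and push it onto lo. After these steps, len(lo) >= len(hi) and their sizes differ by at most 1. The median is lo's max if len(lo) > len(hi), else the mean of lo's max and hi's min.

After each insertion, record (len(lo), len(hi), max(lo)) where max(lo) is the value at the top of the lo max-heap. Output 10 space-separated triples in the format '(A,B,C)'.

Answer: (1,0,26) (1,1,2) (2,1,26) (2,2,26) (3,2,33) (3,3,26) (4,3,33) (4,4,26) (5,4,26) (5,5,26)

Derivation:
Step 1: insert 26 -> lo=[26] hi=[] -> (len(lo)=1, len(hi)=0, max(lo)=26)
Step 2: insert 2 -> lo=[2] hi=[26] -> (len(lo)=1, len(hi)=1, max(lo)=2)
Step 3: insert 33 -> lo=[2, 26] hi=[33] -> (len(lo)=2, len(hi)=1, max(lo)=26)
Step 4: insert 34 -> lo=[2, 26] hi=[33, 34] -> (len(lo)=2, len(hi)=2, max(lo)=26)
Step 5: insert 50 -> lo=[2, 26, 33] hi=[34, 50] -> (len(lo)=3, len(hi)=2, max(lo)=33)
Step 6: insert 18 -> lo=[2, 18, 26] hi=[33, 34, 50] -> (len(lo)=3, len(hi)=3, max(lo)=26)
Step 7: insert 34 -> lo=[2, 18, 26, 33] hi=[34, 34, 50] -> (len(lo)=4, len(hi)=3, max(lo)=33)
Step 8: insert 4 -> lo=[2, 4, 18, 26] hi=[33, 34, 34, 50] -> (len(lo)=4, len(hi)=4, max(lo)=26)
Step 9: insert 14 -> lo=[2, 4, 14, 18, 26] hi=[33, 34, 34, 50] -> (len(lo)=5, len(hi)=4, max(lo)=26)
Step 10: insert 48 -> lo=[2, 4, 14, 18, 26] hi=[33, 34, 34, 48, 50] -> (len(lo)=5, len(hi)=5, max(lo)=26)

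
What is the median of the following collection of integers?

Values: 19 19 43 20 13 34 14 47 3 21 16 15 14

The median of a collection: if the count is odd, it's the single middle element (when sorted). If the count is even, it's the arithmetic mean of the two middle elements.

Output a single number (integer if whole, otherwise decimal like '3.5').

Answer: 19

Derivation:
Step 1: insert 19 -> lo=[19] (size 1, max 19) hi=[] (size 0) -> median=19
Step 2: insert 19 -> lo=[19] (size 1, max 19) hi=[19] (size 1, min 19) -> median=19
Step 3: insert 43 -> lo=[19, 19] (size 2, max 19) hi=[43] (size 1, min 43) -> median=19
Step 4: insert 20 -> lo=[19, 19] (size 2, max 19) hi=[20, 43] (size 2, min 20) -> median=19.5
Step 5: insert 13 -> lo=[13, 19, 19] (size 3, max 19) hi=[20, 43] (size 2, min 20) -> median=19
Step 6: insert 34 -> lo=[13, 19, 19] (size 3, max 19) hi=[20, 34, 43] (size 3, min 20) -> median=19.5
Step 7: insert 14 -> lo=[13, 14, 19, 19] (size 4, max 19) hi=[20, 34, 43] (size 3, min 20) -> median=19
Step 8: insert 47 -> lo=[13, 14, 19, 19] (size 4, max 19) hi=[20, 34, 43, 47] (size 4, min 20) -> median=19.5
Step 9: insert 3 -> lo=[3, 13, 14, 19, 19] (size 5, max 19) hi=[20, 34, 43, 47] (size 4, min 20) -> median=19
Step 10: insert 21 -> lo=[3, 13, 14, 19, 19] (size 5, max 19) hi=[20, 21, 34, 43, 47] (size 5, min 20) -> median=19.5
Step 11: insert 16 -> lo=[3, 13, 14, 16, 19, 19] (size 6, max 19) hi=[20, 21, 34, 43, 47] (size 5, min 20) -> median=19
Step 12: insert 15 -> lo=[3, 13, 14, 15, 16, 19] (size 6, max 19) hi=[19, 20, 21, 34, 43, 47] (size 6, min 19) -> median=19
Step 13: insert 14 -> lo=[3, 13, 14, 14, 15, 16, 19] (size 7, max 19) hi=[19, 20, 21, 34, 43, 47] (size 6, min 19) -> median=19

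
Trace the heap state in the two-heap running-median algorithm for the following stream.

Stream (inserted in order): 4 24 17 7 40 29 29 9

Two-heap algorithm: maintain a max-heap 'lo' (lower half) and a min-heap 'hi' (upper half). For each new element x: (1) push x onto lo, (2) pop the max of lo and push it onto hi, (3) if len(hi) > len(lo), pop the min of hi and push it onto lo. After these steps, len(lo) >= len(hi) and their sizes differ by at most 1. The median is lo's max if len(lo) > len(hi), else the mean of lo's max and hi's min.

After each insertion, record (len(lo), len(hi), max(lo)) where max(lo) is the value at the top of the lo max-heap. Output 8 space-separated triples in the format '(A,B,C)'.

Step 1: insert 4 -> lo=[4] hi=[] -> (len(lo)=1, len(hi)=0, max(lo)=4)
Step 2: insert 24 -> lo=[4] hi=[24] -> (len(lo)=1, len(hi)=1, max(lo)=4)
Step 3: insert 17 -> lo=[4, 17] hi=[24] -> (len(lo)=2, len(hi)=1, max(lo)=17)
Step 4: insert 7 -> lo=[4, 7] hi=[17, 24] -> (len(lo)=2, len(hi)=2, max(lo)=7)
Step 5: insert 40 -> lo=[4, 7, 17] hi=[24, 40] -> (len(lo)=3, len(hi)=2, max(lo)=17)
Step 6: insert 29 -> lo=[4, 7, 17] hi=[24, 29, 40] -> (len(lo)=3, len(hi)=3, max(lo)=17)
Step 7: insert 29 -> lo=[4, 7, 17, 24] hi=[29, 29, 40] -> (len(lo)=4, len(hi)=3, max(lo)=24)
Step 8: insert 9 -> lo=[4, 7, 9, 17] hi=[24, 29, 29, 40] -> (len(lo)=4, len(hi)=4, max(lo)=17)

Answer: (1,0,4) (1,1,4) (2,1,17) (2,2,7) (3,2,17) (3,3,17) (4,3,24) (4,4,17)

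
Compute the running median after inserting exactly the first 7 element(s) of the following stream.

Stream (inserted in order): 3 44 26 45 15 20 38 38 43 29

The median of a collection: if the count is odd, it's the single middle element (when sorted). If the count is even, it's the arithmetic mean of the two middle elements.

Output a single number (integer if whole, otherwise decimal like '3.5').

Step 1: insert 3 -> lo=[3] (size 1, max 3) hi=[] (size 0) -> median=3
Step 2: insert 44 -> lo=[3] (size 1, max 3) hi=[44] (size 1, min 44) -> median=23.5
Step 3: insert 26 -> lo=[3, 26] (size 2, max 26) hi=[44] (size 1, min 44) -> median=26
Step 4: insert 45 -> lo=[3, 26] (size 2, max 26) hi=[44, 45] (size 2, min 44) -> median=35
Step 5: insert 15 -> lo=[3, 15, 26] (size 3, max 26) hi=[44, 45] (size 2, min 44) -> median=26
Step 6: insert 20 -> lo=[3, 15, 20] (size 3, max 20) hi=[26, 44, 45] (size 3, min 26) -> median=23
Step 7: insert 38 -> lo=[3, 15, 20, 26] (size 4, max 26) hi=[38, 44, 45] (size 3, min 38) -> median=26

Answer: 26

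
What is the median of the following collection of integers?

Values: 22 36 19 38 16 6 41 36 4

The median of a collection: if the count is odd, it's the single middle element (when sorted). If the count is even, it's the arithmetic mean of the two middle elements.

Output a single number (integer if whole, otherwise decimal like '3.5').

Step 1: insert 22 -> lo=[22] (size 1, max 22) hi=[] (size 0) -> median=22
Step 2: insert 36 -> lo=[22] (size 1, max 22) hi=[36] (size 1, min 36) -> median=29
Step 3: insert 19 -> lo=[19, 22] (size 2, max 22) hi=[36] (size 1, min 36) -> median=22
Step 4: insert 38 -> lo=[19, 22] (size 2, max 22) hi=[36, 38] (size 2, min 36) -> median=29
Step 5: insert 16 -> lo=[16, 19, 22] (size 3, max 22) hi=[36, 38] (size 2, min 36) -> median=22
Step 6: insert 6 -> lo=[6, 16, 19] (size 3, max 19) hi=[22, 36, 38] (size 3, min 22) -> median=20.5
Step 7: insert 41 -> lo=[6, 16, 19, 22] (size 4, max 22) hi=[36, 38, 41] (size 3, min 36) -> median=22
Step 8: insert 36 -> lo=[6, 16, 19, 22] (size 4, max 22) hi=[36, 36, 38, 41] (size 4, min 36) -> median=29
Step 9: insert 4 -> lo=[4, 6, 16, 19, 22] (size 5, max 22) hi=[36, 36, 38, 41] (size 4, min 36) -> median=22

Answer: 22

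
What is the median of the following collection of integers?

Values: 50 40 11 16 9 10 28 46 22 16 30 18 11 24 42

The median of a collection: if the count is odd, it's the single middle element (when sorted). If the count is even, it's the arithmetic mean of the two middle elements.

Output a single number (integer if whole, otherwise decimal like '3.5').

Step 1: insert 50 -> lo=[50] (size 1, max 50) hi=[] (size 0) -> median=50
Step 2: insert 40 -> lo=[40] (size 1, max 40) hi=[50] (size 1, min 50) -> median=45
Step 3: insert 11 -> lo=[11, 40] (size 2, max 40) hi=[50] (size 1, min 50) -> median=40
Step 4: insert 16 -> lo=[11, 16] (size 2, max 16) hi=[40, 50] (size 2, min 40) -> median=28
Step 5: insert 9 -> lo=[9, 11, 16] (size 3, max 16) hi=[40, 50] (size 2, min 40) -> median=16
Step 6: insert 10 -> lo=[9, 10, 11] (size 3, max 11) hi=[16, 40, 50] (size 3, min 16) -> median=13.5
Step 7: insert 28 -> lo=[9, 10, 11, 16] (size 4, max 16) hi=[28, 40, 50] (size 3, min 28) -> median=16
Step 8: insert 46 -> lo=[9, 10, 11, 16] (size 4, max 16) hi=[28, 40, 46, 50] (size 4, min 28) -> median=22
Step 9: insert 22 -> lo=[9, 10, 11, 16, 22] (size 5, max 22) hi=[28, 40, 46, 50] (size 4, min 28) -> median=22
Step 10: insert 16 -> lo=[9, 10, 11, 16, 16] (size 5, max 16) hi=[22, 28, 40, 46, 50] (size 5, min 22) -> median=19
Step 11: insert 30 -> lo=[9, 10, 11, 16, 16, 22] (size 6, max 22) hi=[28, 30, 40, 46, 50] (size 5, min 28) -> median=22
Step 12: insert 18 -> lo=[9, 10, 11, 16, 16, 18] (size 6, max 18) hi=[22, 28, 30, 40, 46, 50] (size 6, min 22) -> median=20
Step 13: insert 11 -> lo=[9, 10, 11, 11, 16, 16, 18] (size 7, max 18) hi=[22, 28, 30, 40, 46, 50] (size 6, min 22) -> median=18
Step 14: insert 24 -> lo=[9, 10, 11, 11, 16, 16, 18] (size 7, max 18) hi=[22, 24, 28, 30, 40, 46, 50] (size 7, min 22) -> median=20
Step 15: insert 42 -> lo=[9, 10, 11, 11, 16, 16, 18, 22] (size 8, max 22) hi=[24, 28, 30, 40, 42, 46, 50] (size 7, min 24) -> median=22

Answer: 22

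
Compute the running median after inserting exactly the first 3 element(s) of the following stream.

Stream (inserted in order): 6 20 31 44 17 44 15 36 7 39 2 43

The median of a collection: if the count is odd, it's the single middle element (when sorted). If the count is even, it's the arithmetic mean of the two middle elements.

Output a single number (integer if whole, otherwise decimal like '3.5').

Answer: 20

Derivation:
Step 1: insert 6 -> lo=[6] (size 1, max 6) hi=[] (size 0) -> median=6
Step 2: insert 20 -> lo=[6] (size 1, max 6) hi=[20] (size 1, min 20) -> median=13
Step 3: insert 31 -> lo=[6, 20] (size 2, max 20) hi=[31] (size 1, min 31) -> median=20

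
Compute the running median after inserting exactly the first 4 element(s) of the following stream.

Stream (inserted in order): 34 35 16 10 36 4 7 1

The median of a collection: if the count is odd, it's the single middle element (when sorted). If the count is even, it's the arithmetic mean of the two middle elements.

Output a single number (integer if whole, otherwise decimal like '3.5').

Answer: 25

Derivation:
Step 1: insert 34 -> lo=[34] (size 1, max 34) hi=[] (size 0) -> median=34
Step 2: insert 35 -> lo=[34] (size 1, max 34) hi=[35] (size 1, min 35) -> median=34.5
Step 3: insert 16 -> lo=[16, 34] (size 2, max 34) hi=[35] (size 1, min 35) -> median=34
Step 4: insert 10 -> lo=[10, 16] (size 2, max 16) hi=[34, 35] (size 2, min 34) -> median=25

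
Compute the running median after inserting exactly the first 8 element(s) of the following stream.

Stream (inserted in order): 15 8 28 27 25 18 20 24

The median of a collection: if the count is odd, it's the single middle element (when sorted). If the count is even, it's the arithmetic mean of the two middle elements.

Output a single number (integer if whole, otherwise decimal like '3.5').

Answer: 22

Derivation:
Step 1: insert 15 -> lo=[15] (size 1, max 15) hi=[] (size 0) -> median=15
Step 2: insert 8 -> lo=[8] (size 1, max 8) hi=[15] (size 1, min 15) -> median=11.5
Step 3: insert 28 -> lo=[8, 15] (size 2, max 15) hi=[28] (size 1, min 28) -> median=15
Step 4: insert 27 -> lo=[8, 15] (size 2, max 15) hi=[27, 28] (size 2, min 27) -> median=21
Step 5: insert 25 -> lo=[8, 15, 25] (size 3, max 25) hi=[27, 28] (size 2, min 27) -> median=25
Step 6: insert 18 -> lo=[8, 15, 18] (size 3, max 18) hi=[25, 27, 28] (size 3, min 25) -> median=21.5
Step 7: insert 20 -> lo=[8, 15, 18, 20] (size 4, max 20) hi=[25, 27, 28] (size 3, min 25) -> median=20
Step 8: insert 24 -> lo=[8, 15, 18, 20] (size 4, max 20) hi=[24, 25, 27, 28] (size 4, min 24) -> median=22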